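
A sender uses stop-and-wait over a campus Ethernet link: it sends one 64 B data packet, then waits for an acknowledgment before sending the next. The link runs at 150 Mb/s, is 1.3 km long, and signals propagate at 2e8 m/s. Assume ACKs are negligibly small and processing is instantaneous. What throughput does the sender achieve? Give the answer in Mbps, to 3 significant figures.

t_tx = L/R = 512/150000000 = 3.41333e-06 s.
t_prop = 1300/200000000 = 6.5e-06 s; RTT = 1.3e-05 s.
Cycle = t_tx + RTT = 1.64133e-05 s.
Throughput = L / cycle = 512 / 1.64133e-05 = 31.2 Mbps.

31.2 Mbps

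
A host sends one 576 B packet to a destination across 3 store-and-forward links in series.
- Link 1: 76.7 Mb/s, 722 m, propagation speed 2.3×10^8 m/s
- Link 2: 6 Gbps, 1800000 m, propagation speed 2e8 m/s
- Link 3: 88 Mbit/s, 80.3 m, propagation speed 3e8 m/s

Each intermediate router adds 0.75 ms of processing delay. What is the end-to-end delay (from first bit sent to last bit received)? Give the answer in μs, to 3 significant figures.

10600 μs

L = 576 × 8 = 4608 bits.
Transmission delays (L/R per hop): 60.0782, 0.768, 52.3636 μs; sum = 113.21 μs.
Propagation delays (d/s per hop): 3.13913, 9000, 0.267667 μs; sum = 9003.41 μs.
Processing at 2 router(s): 2 × 0.75 ms = 1500 μs.
End-to-end = 10600 μs.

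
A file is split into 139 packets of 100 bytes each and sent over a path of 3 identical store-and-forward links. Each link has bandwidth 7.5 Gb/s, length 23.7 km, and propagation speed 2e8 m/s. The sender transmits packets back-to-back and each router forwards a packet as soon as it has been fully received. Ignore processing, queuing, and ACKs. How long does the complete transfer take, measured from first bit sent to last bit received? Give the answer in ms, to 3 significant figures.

Per-hop transmission t_tx = L/R = 800/7500000000 = 0.000106667 ms.
Per-hop propagation t_prop = 23700/200000000 = 0.1185 ms.
Pipeline fill: first packet needs 3·t_tx to clear all hops; remaining 138 packets each add one t_tx.
Total = (3+139-1)·t_tx + 3·t_prop = 141·0.000106667 + 3·0.1185 = 0.371 ms.

0.371 ms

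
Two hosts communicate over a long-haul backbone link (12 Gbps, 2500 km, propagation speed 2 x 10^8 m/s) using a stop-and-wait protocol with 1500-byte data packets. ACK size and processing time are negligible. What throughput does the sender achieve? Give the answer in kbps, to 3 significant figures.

480 kbps

t_tx = L/R = 12000/12000000000 = 1e-06 s.
t_prop = 2500000/200000000 = 0.0125 s; RTT = 0.025 s.
Cycle = t_tx + RTT = 0.025001 s.
Throughput = L / cycle = 12000 / 0.025001 = 480 kbps.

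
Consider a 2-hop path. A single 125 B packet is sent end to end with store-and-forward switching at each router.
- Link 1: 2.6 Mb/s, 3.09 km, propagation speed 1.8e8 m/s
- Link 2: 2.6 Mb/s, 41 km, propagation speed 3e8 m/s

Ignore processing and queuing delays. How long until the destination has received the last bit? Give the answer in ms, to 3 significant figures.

0.923 ms

L = 125 × 8 = 1000 bits.
Transmission delay per hop = L/R = 1000/2600000 = 0.384615 ms; 2 hops → 0.769231 ms.
Propagation delays (d/s per hop): 0.0171667, 0.136667 ms; sum = 0.153833 ms.
End-to-end = 0.923 ms.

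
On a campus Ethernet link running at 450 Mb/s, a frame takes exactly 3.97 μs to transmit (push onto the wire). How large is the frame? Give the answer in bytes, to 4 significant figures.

L = R × t_tx = 450000000 b/s × 3.97e-06 s = 1786.5 bits.
In bytes: 1786.5 / 8 = 223.3 bytes.

223.3 bytes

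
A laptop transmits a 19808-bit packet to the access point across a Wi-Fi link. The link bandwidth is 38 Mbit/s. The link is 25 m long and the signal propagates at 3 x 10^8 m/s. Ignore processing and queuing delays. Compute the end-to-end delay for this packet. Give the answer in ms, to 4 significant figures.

0.5213 ms

Transmission delay = L/R = 19808 / 38000000 = 0.521263 ms.
Propagation delay = d/s = 25 m / 300000000 m/s = 8.33333e-05 ms.
Total = 0.5213 ms.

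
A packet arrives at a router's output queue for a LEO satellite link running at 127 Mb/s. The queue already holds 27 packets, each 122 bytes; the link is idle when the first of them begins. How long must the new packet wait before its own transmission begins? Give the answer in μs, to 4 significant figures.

207.5 μs

Each queued packet: L/R = 976/127000000 = 7.68504 μs.
27 queued → 207.496 μs.
Queuing delay = 207.5 μs.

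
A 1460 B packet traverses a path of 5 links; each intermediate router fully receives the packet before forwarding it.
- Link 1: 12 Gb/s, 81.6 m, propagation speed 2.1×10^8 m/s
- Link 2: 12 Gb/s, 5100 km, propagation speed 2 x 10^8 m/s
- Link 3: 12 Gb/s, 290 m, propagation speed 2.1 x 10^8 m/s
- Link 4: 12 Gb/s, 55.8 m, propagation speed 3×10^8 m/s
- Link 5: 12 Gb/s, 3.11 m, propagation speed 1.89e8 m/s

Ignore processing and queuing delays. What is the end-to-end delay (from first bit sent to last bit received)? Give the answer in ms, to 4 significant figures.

25.51 ms

L = 1460 × 8 = 11680 bits.
Transmission delay per hop = L/R = 11680/12000000000 = 0.000973333 ms; 5 hops → 0.00486667 ms.
Propagation delays (d/s per hop): 0.000388571, 25.5, 0.00138095, 0.000186, 1.6455e-05 ms; sum = 25.502 ms.
End-to-end = 25.51 ms.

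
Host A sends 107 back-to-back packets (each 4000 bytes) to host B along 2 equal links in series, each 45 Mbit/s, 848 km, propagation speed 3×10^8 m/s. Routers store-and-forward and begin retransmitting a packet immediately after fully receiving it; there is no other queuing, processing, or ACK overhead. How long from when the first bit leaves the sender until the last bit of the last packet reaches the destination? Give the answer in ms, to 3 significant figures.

Per-hop transmission t_tx = L/R = 32000/45000000 = 0.711111 ms.
Per-hop propagation t_prop = 848000/300000000 = 2.82667 ms.
Pipeline fill: first packet needs 2·t_tx to clear all hops; remaining 106 packets each add one t_tx.
Total = (2+107-1)·t_tx + 2·t_prop = 108·0.711111 + 2·2.82667 = 82.5 ms.

82.5 ms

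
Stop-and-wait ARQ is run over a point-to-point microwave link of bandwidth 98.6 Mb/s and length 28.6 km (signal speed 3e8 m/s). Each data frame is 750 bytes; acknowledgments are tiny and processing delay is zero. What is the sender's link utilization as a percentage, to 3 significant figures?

24.2 %

t_tx = L/R = 6000/98600000 = 6.08519e-05 s.
t_prop = 28600/300000000 = 9.53333e-05 s; RTT = 0.000190667 s.
Cycle = t_tx + RTT = 0.000251519 s.
Utilization = t_tx / cycle = 6.08519e-05/0.000251519 = 24.2 %.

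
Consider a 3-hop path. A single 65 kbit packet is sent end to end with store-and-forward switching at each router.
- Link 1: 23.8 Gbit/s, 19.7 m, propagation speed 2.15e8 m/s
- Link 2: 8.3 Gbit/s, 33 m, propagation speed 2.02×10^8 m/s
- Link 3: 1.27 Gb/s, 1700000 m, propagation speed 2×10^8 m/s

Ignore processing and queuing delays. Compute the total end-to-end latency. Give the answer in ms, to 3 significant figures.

8.56 ms

L = 65000 bits.
Transmission delays (L/R per hop): 0.00273109, 0.00783133, 0.0511811 ms; sum = 0.0617435 ms.
Propagation delays (d/s per hop): 9.16279e-05, 0.000163366, 8.5 ms; sum = 8.50025 ms.
End-to-end = 8.56 ms.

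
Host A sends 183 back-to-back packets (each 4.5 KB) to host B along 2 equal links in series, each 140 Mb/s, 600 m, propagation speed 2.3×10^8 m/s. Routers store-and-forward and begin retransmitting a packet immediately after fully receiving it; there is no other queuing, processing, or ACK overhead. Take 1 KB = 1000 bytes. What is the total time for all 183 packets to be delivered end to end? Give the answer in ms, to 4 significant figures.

Per-hop transmission t_tx = L/R = 36000/140000000 = 0.257143 ms.
Per-hop propagation t_prop = 600/2.3e+08 = 0.0026087 ms.
Pipeline fill: first packet needs 2·t_tx to clear all hops; remaining 182 packets each add one t_tx.
Total = (2+183-1)·t_tx + 2·t_prop = 184·0.257143 + 2·0.0026087 = 47.32 ms.

47.32 ms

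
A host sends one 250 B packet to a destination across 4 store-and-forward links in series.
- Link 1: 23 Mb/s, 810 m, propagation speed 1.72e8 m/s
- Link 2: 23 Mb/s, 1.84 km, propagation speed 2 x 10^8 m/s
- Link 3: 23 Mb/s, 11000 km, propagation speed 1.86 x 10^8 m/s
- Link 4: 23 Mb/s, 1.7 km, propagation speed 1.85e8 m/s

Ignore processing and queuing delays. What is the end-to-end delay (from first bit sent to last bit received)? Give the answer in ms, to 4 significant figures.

59.51 ms

L = 250 × 8 = 2000 bits.
Transmission delay per hop = L/R = 2000/23000000 = 0.0869565 ms; 4 hops → 0.347826 ms.
Propagation delays (d/s per hop): 0.0047093, 0.0092, 59.1398, 0.00918919 ms; sum = 59.1629 ms.
End-to-end = 59.51 ms.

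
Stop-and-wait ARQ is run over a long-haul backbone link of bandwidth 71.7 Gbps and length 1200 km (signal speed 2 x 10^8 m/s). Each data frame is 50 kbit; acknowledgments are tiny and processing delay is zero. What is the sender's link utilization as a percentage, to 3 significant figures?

0.00581 %

t_tx = L/R = 50000/71700000000 = 6.9735e-07 s.
t_prop = 1200000/200000000 = 0.006 s; RTT = 0.012 s.
Cycle = t_tx + RTT = 0.0120007 s.
Utilization = t_tx / cycle = 6.9735e-07/0.0120007 = 0.00581 %.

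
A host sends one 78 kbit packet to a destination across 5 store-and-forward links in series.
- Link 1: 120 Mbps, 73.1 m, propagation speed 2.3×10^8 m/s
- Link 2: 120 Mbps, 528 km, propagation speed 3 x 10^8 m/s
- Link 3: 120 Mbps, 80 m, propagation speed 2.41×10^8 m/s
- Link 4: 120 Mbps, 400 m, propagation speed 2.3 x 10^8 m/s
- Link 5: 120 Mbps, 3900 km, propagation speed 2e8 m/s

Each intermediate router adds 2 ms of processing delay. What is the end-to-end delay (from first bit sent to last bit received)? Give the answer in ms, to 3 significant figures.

32.5 ms

L = 78000 bits.
Transmission delay per hop = L/R = 78000/120000000 = 0.65 ms; 5 hops → 3.25 ms.
Propagation delays (d/s per hop): 0.000317826, 1.76, 0.00033195, 0.00173913, 19.5 ms; sum = 21.2624 ms.
Processing at 4 router(s): 4 × 2 ms = 8 ms.
End-to-end = 32.5 ms.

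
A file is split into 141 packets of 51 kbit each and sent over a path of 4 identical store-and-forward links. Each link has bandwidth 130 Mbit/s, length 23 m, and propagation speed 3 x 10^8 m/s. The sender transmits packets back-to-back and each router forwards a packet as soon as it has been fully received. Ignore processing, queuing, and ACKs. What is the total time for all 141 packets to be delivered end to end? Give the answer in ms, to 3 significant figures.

Per-hop transmission t_tx = L/R = 51000/130000000 = 0.392308 ms.
Per-hop propagation t_prop = 23/300000000 = 7.66667e-05 ms.
Pipeline fill: first packet needs 4·t_tx to clear all hops; remaining 140 packets each add one t_tx.
Total = (4+141-1)·t_tx + 4·t_prop = 144·0.392308 + 4·7.66667e-05 = 56.5 ms.

56.5 ms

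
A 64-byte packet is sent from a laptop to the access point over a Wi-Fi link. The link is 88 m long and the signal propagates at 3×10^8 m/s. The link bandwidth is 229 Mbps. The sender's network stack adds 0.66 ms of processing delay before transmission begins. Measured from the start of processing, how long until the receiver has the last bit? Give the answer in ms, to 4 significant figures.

L = 64 × 8 = 512 bits.
Transmission delay = L/R = 512 / 229000000 = 0.00223581 ms.
Propagation delay = d/s = 88 m / 300000000 m/s = 0.000293333 ms.
Plus processing delay 0.66 ms = 0.66 ms.
Total = 0.6625 ms.

0.6625 ms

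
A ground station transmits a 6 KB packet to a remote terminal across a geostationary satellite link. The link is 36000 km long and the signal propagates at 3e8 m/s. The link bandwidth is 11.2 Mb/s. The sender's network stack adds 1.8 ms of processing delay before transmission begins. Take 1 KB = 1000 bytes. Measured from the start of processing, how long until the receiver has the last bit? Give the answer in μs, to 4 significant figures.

L = 48000 bits.
Transmission delay = L/R = 48000 / 11200000 = 4285.71 μs.
Propagation delay = d/s = 36000000 m / 300000000 m/s = 120000 μs.
Plus processing delay 1.8 ms = 1800 μs.
Total = 126100 μs.

126100 μs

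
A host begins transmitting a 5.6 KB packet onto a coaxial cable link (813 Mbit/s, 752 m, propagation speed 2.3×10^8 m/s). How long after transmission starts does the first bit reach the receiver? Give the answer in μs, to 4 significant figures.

3.270 μs

First bit experiences only propagation delay: d/s = 752/2.3e+08 = 3.270 μs.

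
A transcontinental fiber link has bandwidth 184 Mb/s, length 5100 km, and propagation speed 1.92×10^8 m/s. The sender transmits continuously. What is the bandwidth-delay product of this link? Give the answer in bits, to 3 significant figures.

Propagation delay = 5100000 / 192000000 = 0.0265625 s.
BDP = R × t_prop = 184000000 × 0.0265625 = 4887500 bits.

4890000 bits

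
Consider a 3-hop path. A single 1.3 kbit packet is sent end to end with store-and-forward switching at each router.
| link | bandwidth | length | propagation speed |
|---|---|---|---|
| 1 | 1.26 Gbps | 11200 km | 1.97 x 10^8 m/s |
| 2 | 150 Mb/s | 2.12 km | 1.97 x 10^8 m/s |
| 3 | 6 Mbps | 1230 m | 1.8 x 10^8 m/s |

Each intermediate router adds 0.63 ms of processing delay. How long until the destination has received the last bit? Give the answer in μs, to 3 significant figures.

58400 μs

L = 1300 bits.
Transmission delays (L/R per hop): 1.03175, 8.66667, 216.667 μs; sum = 226.365 μs.
Propagation delays (d/s per hop): 56852.8, 10.7614, 6.83333 μs; sum = 56870.4 μs.
Processing at 2 router(s): 2 × 0.63 ms = 1260 μs.
End-to-end = 58400 μs.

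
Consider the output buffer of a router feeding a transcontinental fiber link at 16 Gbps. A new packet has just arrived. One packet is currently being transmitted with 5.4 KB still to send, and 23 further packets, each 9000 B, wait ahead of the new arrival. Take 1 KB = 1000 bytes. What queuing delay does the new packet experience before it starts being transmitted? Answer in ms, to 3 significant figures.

0.106 ms

Each queued packet: L/R = 72000/16000000000 = 0.0045 ms.
23 queued → 0.1035 ms.
Plus remaining 43200 bits of current packet: 0.0027 ms.
Queuing delay = 0.106 ms.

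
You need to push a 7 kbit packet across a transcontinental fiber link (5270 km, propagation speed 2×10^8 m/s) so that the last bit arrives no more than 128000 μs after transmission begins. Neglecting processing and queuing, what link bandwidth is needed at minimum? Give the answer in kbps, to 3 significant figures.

68.9 kbps

Propagation delay = 5270000 / 200000000 = 26350 μs.
Transmission budget = 128000 − 26350 = 101650 μs.
R ≥ L / t_tx = 7000 bits / 0.10165 s = 68.9 kbps.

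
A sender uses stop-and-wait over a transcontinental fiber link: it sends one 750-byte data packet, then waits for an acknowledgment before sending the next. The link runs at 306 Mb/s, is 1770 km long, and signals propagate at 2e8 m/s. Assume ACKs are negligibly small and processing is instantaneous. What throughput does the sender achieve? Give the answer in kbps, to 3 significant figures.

339 kbps

t_tx = L/R = 6000/306000000 = 1.96078e-05 s.
t_prop = 1770000/200000000 = 0.00885 s; RTT = 0.0177 s.
Cycle = t_tx + RTT = 0.0177196 s.
Throughput = L / cycle = 6000 / 0.0177196 = 339 kbps.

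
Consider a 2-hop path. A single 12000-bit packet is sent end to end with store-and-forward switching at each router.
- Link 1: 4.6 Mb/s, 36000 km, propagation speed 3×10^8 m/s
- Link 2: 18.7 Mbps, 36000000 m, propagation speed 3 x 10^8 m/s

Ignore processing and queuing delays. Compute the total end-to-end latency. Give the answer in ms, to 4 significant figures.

243.3 ms

Transmission delays (L/R per hop): 2.6087, 0.641711 ms; sum = 3.25041 ms.
Propagation delays (d/s per hop): 120, 120 ms; sum = 240 ms.
End-to-end = 243.3 ms.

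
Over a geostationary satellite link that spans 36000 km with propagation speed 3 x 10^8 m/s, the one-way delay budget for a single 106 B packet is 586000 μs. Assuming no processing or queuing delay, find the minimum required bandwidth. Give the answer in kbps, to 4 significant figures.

L = 848 bits.
Propagation delay = 36000000 / 300000000 = 120000 μs.
Transmission budget = 586000 − 120000 = 466000 μs.
R ≥ L / t_tx = 848 bits / 0.466 s = 1.820 kbps.

1.820 kbps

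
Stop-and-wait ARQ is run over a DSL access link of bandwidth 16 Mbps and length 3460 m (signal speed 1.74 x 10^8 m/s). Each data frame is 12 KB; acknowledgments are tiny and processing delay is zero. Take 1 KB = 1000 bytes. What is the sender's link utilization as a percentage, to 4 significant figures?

99.34 %

t_tx = L/R = 96000/16000000 = 0.006 s.
t_prop = 3460/174000000 = 1.98851e-05 s; RTT = 3.97701e-05 s.
Cycle = t_tx + RTT = 0.00603977 s.
Utilization = t_tx / cycle = 0.006/0.00603977 = 99.34 %.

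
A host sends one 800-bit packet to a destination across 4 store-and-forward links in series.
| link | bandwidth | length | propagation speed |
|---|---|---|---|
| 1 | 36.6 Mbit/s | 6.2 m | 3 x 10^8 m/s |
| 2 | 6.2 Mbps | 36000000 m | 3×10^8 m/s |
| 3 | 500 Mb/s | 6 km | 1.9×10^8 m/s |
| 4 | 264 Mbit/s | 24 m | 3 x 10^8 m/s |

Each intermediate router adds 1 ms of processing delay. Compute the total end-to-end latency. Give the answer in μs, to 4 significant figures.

123200 μs

Transmission delays (L/R per hop): 21.8579, 129.032, 1.6, 3.0303 μs; sum = 155.52 μs.
Propagation delays (d/s per hop): 0.0206667, 120000, 31.5789, 0.08 μs; sum = 120032 μs.
Processing at 3 router(s): 3 × 1 ms = 3000 μs.
End-to-end = 123200 μs.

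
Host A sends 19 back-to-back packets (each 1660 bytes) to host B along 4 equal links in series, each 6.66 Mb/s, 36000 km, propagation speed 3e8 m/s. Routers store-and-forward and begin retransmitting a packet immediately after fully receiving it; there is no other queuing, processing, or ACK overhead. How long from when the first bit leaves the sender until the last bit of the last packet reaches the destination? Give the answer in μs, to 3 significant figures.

524000 μs

Per-hop transmission t_tx = L/R = 13280/6660000 = 1993.99 μs.
Per-hop propagation t_prop = 36000000/300000000 = 120000 μs.
Pipeline fill: first packet needs 4·t_tx to clear all hops; remaining 18 packets each add one t_tx.
Total = (4+19-1)·t_tx + 4·t_prop = 22·1993.99 + 4·120000 = 524000 μs.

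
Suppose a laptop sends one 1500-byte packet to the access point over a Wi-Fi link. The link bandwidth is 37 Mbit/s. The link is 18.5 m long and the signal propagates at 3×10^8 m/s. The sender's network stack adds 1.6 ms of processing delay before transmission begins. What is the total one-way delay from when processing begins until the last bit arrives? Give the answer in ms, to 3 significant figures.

L = 1500 × 8 = 12000 bits.
Transmission delay = L/R = 12000 / 37000000 = 0.324324 ms.
Propagation delay = d/s = 18.5 m / 300000000 m/s = 6.16667e-05 ms.
Plus processing delay 1.6 ms = 1.6 ms.
Total = 1.92 ms.

1.92 ms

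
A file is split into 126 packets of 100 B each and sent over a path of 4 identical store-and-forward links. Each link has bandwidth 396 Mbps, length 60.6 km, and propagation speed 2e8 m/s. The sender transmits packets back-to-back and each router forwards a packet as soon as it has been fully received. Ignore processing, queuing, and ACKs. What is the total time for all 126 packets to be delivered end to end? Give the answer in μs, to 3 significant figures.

1470 μs

Per-hop transmission t_tx = L/R = 800/396000000 = 2.0202 μs.
Per-hop propagation t_prop = 60600/200000000 = 303 μs.
Pipeline fill: first packet needs 4·t_tx to clear all hops; remaining 125 packets each add one t_tx.
Total = (4+126-1)·t_tx + 4·t_prop = 129·2.0202 + 4·303 = 1470 μs.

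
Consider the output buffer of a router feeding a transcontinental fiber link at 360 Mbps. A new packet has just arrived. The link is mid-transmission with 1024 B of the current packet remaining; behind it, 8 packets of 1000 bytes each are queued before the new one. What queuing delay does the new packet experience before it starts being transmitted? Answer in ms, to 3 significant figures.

Each queued packet: L/R = 8000/360000000 = 0.0222222 ms.
8 queued → 0.177778 ms.
Plus remaining 8192 bits of current packet: 0.0227556 ms.
Queuing delay = 0.201 ms.

0.201 ms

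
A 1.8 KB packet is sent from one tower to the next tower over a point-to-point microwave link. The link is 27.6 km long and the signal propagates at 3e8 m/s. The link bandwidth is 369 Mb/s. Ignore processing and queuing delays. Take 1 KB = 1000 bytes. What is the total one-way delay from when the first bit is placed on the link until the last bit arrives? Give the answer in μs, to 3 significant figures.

131 μs

L = 14400 bits.
Transmission delay = L/R = 14400 / 369000000 = 39.0244 μs.
Propagation delay = d/s = 27600 m / 300000000 m/s = 92 μs.
Total = 131 μs.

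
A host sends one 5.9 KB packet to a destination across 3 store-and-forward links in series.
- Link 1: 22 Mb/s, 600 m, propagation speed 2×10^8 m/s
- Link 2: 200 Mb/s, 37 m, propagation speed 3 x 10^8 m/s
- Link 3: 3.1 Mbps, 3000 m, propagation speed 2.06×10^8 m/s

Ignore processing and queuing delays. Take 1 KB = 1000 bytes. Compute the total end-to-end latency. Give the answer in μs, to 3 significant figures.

L = 47200 bits.
Transmission delays (L/R per hop): 2145.45, 236, 15225.8 μs; sum = 17607.3 μs.
Propagation delays (d/s per hop): 3, 0.123333, 14.5631 μs; sum = 17.6864 μs.
End-to-end = 17600 μs.

17600 μs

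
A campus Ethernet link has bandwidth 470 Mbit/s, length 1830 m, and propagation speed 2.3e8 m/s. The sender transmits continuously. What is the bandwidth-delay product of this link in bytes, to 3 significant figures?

467 bytes

Propagation delay = 1830 / 2.3e+08 = 7.95652e-06 s.
BDP = R × t_prop = 470000000 × 7.95652e-06 = 3739.57 bits.
In bytes: 3739.57/8 = 467 bytes.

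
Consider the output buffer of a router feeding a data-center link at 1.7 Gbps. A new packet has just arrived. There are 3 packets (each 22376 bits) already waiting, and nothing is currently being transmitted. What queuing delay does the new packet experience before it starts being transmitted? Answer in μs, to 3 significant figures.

39.5 μs

Each queued packet: L/R = 22376/1700000000 = 13.1624 μs.
3 queued → 39.4871 μs.
Queuing delay = 39.5 μs.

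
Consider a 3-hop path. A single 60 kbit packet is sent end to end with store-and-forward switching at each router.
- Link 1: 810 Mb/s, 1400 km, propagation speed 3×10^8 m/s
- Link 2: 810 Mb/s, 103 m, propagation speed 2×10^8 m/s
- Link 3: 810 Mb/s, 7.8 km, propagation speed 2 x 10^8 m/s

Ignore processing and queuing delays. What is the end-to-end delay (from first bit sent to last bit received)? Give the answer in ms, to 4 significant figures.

4.928 ms

L = 60000 bits.
Transmission delay per hop = L/R = 60000/810000000 = 0.0740741 ms; 3 hops → 0.222222 ms.
Propagation delays (d/s per hop): 4.66667, 0.000515, 0.039 ms; sum = 4.70618 ms.
End-to-end = 4.928 ms.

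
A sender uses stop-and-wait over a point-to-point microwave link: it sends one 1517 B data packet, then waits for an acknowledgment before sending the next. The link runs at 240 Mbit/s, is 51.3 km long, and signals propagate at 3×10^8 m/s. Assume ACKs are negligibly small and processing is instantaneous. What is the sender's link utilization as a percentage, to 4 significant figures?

t_tx = L/R = 12136/240000000 = 5.05667e-05 s.
t_prop = 51300/300000000 = 0.000171 s; RTT = 0.000342 s.
Cycle = t_tx + RTT = 0.000392567 s.
Utilization = t_tx / cycle = 5.05667e-05/0.000392567 = 12.88 %.

12.88 %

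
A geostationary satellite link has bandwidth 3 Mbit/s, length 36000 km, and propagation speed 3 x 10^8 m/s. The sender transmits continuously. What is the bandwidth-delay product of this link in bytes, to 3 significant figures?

Propagation delay = 36000000 / 300000000 = 0.12 s.
BDP = R × t_prop = 3000000 × 0.12 = 360000 bits.
In bytes: 360000/8 = 45000 bytes.

45000 bytes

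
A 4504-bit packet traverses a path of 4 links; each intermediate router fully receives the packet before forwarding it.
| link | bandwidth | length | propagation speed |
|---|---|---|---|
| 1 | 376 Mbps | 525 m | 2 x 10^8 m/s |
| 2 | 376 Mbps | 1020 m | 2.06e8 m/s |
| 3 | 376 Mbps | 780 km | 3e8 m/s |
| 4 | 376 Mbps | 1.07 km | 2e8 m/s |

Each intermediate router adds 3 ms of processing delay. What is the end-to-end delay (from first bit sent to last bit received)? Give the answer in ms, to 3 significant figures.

11.7 ms

Transmission delay per hop = L/R = 4504/376000000 = 0.0119787 ms; 4 hops → 0.0479149 ms.
Propagation delays (d/s per hop): 0.002625, 0.00495146, 2.6, 0.00535 ms; sum = 2.61293 ms.
Processing at 3 router(s): 3 × 3 ms = 9 ms.
End-to-end = 11.7 ms.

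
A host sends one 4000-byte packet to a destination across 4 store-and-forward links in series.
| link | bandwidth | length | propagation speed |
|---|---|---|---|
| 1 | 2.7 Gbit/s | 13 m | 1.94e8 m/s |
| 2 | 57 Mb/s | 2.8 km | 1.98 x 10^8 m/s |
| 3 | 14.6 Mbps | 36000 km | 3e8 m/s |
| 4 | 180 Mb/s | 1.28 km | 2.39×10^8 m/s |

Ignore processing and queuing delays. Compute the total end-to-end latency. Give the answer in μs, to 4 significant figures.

123000 μs

L = 4000 × 8 = 32000 bits.
Transmission delays (L/R per hop): 11.8519, 561.404, 2191.78, 177.778 μs; sum = 2942.81 μs.
Propagation delays (d/s per hop): 0.0670103, 14.1414, 120000, 5.35565 μs; sum = 120020 μs.
End-to-end = 123000 μs.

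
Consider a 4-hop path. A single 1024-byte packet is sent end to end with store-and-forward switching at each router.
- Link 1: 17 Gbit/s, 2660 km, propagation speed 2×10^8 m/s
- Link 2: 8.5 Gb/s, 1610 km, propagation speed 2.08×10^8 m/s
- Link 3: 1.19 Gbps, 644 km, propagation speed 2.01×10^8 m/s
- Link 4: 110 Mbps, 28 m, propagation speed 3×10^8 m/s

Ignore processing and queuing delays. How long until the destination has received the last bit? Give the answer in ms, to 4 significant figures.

L = 1024 × 8 = 8192 bits.
Transmission delays (L/R per hop): 0.000481882, 0.000963765, 0.00688403, 0.0744727 ms; sum = 0.0828024 ms.
Propagation delays (d/s per hop): 13.3, 7.74038, 3.20398, 9.33333e-05 ms; sum = 24.2445 ms.
End-to-end = 24.33 ms.

24.33 ms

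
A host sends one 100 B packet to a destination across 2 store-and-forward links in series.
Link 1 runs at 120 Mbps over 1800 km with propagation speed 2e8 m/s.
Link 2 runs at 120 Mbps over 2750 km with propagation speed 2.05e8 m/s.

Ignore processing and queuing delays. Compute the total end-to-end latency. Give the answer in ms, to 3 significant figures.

L = 100 × 8 = 800 bits.
Transmission delay per hop = L/R = 800/120000000 = 0.00666667 ms; 2 hops → 0.0133333 ms.
Propagation delays (d/s per hop): 9, 13.4146 ms; sum = 22.4146 ms.
End-to-end = 22.4 ms.

22.4 ms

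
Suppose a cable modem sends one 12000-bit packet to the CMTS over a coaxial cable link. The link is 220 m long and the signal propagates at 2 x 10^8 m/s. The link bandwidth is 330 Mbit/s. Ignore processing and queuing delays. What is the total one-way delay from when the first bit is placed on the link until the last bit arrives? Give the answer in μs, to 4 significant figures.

Transmission delay = L/R = 12000 / 330000000 = 36.3636 μs.
Propagation delay = d/s = 220 m / 200000000 m/s = 1.1 μs.
Total = 37.46 μs.

37.46 μs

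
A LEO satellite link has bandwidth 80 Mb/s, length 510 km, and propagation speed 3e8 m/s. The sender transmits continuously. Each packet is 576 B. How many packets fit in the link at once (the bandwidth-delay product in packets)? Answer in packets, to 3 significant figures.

Propagation delay = 510000 / 300000000 = 0.0017 s.
BDP = R × t_prop = 80000000 × 0.0017 = 136000 bits.
In packets of 4608 bits: 29.5 packets.

29.5 packets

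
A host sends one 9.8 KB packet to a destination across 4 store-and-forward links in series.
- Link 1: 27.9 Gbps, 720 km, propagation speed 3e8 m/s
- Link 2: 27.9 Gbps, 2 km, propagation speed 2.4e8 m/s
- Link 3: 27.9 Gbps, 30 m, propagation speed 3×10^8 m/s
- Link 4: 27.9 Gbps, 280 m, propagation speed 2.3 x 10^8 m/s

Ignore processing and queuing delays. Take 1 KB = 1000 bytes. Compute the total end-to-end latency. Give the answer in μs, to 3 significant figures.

2420 μs

L = 78400 bits.
Transmission delay per hop = L/R = 78400/27900000000 = 2.81004 μs; 4 hops → 11.2401 μs.
Propagation delays (d/s per hop): 2400, 8.33333, 0.1, 1.21739 μs; sum = 2409.65 μs.
End-to-end = 2420 μs.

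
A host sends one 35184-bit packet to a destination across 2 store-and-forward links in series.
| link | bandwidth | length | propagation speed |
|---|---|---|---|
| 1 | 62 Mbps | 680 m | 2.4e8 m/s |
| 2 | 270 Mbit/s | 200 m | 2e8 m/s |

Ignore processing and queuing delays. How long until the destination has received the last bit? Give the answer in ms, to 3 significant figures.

Transmission delays (L/R per hop): 0.567484, 0.130311 ms; sum = 0.697795 ms.
Propagation delays (d/s per hop): 0.00283333, 0.001 ms; sum = 0.00383333 ms.
End-to-end = 0.702 ms.

0.702 ms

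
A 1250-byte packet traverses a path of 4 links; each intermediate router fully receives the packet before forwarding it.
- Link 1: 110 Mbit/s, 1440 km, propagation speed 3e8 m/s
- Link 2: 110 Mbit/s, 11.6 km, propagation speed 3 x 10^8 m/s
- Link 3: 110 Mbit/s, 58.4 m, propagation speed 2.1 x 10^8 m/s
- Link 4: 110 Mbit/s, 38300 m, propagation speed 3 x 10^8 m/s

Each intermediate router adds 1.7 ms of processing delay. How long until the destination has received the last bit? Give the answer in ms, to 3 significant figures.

L = 1250 × 8 = 10000 bits.
Transmission delay per hop = L/R = 10000/110000000 = 0.0909091 ms; 4 hops → 0.363636 ms.
Propagation delays (d/s per hop): 4.8, 0.0386667, 0.000278095, 0.127667 ms; sum = 4.96661 ms.
Processing at 3 router(s): 3 × 1.7 ms = 5.1 ms.
End-to-end = 10.4 ms.

10.4 ms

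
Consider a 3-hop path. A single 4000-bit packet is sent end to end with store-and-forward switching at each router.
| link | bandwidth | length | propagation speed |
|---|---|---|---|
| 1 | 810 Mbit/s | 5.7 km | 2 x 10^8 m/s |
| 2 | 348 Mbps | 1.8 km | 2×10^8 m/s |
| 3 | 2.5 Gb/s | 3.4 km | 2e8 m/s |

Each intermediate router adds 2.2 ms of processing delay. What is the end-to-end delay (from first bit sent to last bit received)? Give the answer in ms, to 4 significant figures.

4.473 ms

Transmission delays (L/R per hop): 0.00493827, 0.0114943, 0.0016 ms; sum = 0.0180325 ms.
Propagation delays (d/s per hop): 0.0285, 0.009, 0.017 ms; sum = 0.0545 ms.
Processing at 2 router(s): 2 × 2.2 ms = 4.4 ms.
End-to-end = 4.473 ms.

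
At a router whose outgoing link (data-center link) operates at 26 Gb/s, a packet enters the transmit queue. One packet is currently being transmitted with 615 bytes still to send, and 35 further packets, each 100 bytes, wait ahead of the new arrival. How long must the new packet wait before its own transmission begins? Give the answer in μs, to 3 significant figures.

1.27 μs

Each queued packet: L/R = 800/26000000000 = 0.0307692 μs.
35 queued → 1.07692 μs.
Plus remaining 4920 bits of current packet: 0.189231 μs.
Queuing delay = 1.27 μs.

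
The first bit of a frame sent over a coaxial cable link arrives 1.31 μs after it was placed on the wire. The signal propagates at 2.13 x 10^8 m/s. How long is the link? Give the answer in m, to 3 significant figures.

279 m

d = s × t_prop = 213000000 × 1.31e-06 = 279 m.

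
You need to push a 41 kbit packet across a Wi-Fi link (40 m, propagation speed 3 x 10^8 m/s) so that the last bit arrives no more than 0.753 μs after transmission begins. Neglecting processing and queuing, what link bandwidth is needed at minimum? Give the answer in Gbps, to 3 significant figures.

Propagation delay = 40 / 300000000 = 0.133333 μs.
Transmission budget = 0.753 − 0.133333 = 0.619667 μs.
R ≥ L / t_tx = 41000 bits / 6.19667e-07 s = 66.2 Gbps.

66.2 Gbps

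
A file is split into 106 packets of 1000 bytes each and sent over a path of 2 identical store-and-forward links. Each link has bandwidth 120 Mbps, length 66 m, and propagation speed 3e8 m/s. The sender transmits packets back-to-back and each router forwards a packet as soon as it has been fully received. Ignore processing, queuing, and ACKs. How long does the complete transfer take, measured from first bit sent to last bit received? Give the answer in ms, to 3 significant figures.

7.13 ms

Per-hop transmission t_tx = L/R = 8000/120000000 = 0.0666667 ms.
Per-hop propagation t_prop = 66/300000000 = 0.00022 ms.
Pipeline fill: first packet needs 2·t_tx to clear all hops; remaining 105 packets each add one t_tx.
Total = (2+106-1)·t_tx + 2·t_prop = 107·0.0666667 + 2·0.00022 = 7.13 ms.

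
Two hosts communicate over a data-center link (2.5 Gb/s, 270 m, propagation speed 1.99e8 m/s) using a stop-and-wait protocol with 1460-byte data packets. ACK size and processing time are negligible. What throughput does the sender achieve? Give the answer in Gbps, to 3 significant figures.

t_tx = L/R = 11680/2500000000 = 4.672e-06 s.
t_prop = 270/199000000 = 1.35678e-06 s; RTT = 2.71357e-06 s.
Cycle = t_tx + RTT = 7.38557e-06 s.
Throughput = L / cycle = 11680 / 7.38557e-06 = 1.58 Gbps.

1.58 Gbps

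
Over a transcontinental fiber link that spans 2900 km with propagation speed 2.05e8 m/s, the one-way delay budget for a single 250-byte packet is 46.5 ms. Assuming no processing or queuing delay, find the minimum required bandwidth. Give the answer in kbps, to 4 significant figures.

61.82 kbps

L = 2000 bits.
Propagation delay = 2900000 / 2.05e+08 = 14.1463 ms.
Transmission budget = 46.5 − 14.1463 = 32.3537 ms.
R ≥ L / t_tx = 2000 bits / 0.0323537 s = 61.82 kbps.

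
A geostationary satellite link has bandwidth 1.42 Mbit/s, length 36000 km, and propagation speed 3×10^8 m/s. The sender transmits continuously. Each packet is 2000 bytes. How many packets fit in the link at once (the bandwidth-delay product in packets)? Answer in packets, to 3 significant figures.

Propagation delay = 36000000 / 300000000 = 0.12 s.
BDP = R × t_prop = 1420000 × 0.12 = 170400 bits.
In packets of 16000 bits: 10.7 packets.

10.7 packets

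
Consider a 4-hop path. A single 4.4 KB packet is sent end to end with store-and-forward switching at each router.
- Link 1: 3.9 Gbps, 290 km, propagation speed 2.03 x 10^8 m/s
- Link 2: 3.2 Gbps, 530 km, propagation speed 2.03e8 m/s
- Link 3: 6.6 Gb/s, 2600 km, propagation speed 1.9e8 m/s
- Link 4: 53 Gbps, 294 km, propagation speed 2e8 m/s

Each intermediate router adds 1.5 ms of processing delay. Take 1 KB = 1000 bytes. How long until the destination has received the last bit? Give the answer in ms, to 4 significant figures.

L = 35200 bits.
Transmission delays (L/R per hop): 0.00902564, 0.011, 0.00533333, 0.000664151 ms; sum = 0.0260231 ms.
Propagation delays (d/s per hop): 1.42857, 2.61084, 13.6842, 1.47 ms; sum = 19.1936 ms.
Processing at 3 router(s): 3 × 1.5 ms = 4.5 ms.
End-to-end = 23.72 ms.

23.72 ms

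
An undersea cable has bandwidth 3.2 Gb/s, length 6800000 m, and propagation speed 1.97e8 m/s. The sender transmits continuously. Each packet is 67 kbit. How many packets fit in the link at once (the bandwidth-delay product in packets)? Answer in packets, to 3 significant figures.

Propagation delay = 6800000 / 197000000 = 0.0345178 s.
BDP = R × t_prop = 3200000000 × 0.0345178 = 110457000 bits.
In packets of 67000 bits: 1650 packets.

1650 packets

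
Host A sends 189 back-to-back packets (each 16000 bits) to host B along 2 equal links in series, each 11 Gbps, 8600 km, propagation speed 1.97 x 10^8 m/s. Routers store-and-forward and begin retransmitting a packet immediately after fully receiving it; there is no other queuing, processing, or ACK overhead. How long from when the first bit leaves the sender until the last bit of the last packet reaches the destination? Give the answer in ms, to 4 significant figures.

87.59 ms

Per-hop transmission t_tx = L/R = 16000/11000000000 = 0.00145455 ms.
Per-hop propagation t_prop = 8600000/197000000 = 43.6548 ms.
Pipeline fill: first packet needs 2·t_tx to clear all hops; remaining 188 packets each add one t_tx.
Total = (2+189-1)·t_tx + 2·t_prop = 190·0.00145455 + 2·43.6548 = 87.59 ms.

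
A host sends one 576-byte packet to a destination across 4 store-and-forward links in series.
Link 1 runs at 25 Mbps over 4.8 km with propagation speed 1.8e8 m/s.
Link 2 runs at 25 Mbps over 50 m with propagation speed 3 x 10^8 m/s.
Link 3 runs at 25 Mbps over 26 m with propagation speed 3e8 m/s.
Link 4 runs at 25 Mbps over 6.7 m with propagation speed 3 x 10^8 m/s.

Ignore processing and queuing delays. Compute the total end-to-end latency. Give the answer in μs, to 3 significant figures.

764 μs

L = 576 × 8 = 4608 bits.
Transmission delay per hop = L/R = 4608/25000000 = 184.32 μs; 4 hops → 737.28 μs.
Propagation delays (d/s per hop): 26.6667, 0.166667, 0.0866667, 0.0223333 μs; sum = 26.9423 μs.
End-to-end = 764 μs.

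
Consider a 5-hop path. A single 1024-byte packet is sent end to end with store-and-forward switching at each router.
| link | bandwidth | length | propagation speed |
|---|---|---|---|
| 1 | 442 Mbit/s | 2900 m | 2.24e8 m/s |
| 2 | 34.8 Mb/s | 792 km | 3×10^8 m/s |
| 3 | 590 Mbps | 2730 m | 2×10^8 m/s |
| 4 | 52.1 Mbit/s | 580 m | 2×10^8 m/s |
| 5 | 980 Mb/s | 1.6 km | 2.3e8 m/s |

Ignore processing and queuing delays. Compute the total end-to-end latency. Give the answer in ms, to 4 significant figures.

3.110 ms

L = 1024 × 8 = 8192 bits.
Transmission delays (L/R per hop): 0.0185339, 0.235402, 0.0138847, 0.157236, 0.00835918 ms; sum = 0.433416 ms.
Propagation delays (d/s per hop): 0.0129464, 2.64, 0.01365, 0.0029, 0.00695652 ms; sum = 2.67645 ms.
End-to-end = 3.110 ms.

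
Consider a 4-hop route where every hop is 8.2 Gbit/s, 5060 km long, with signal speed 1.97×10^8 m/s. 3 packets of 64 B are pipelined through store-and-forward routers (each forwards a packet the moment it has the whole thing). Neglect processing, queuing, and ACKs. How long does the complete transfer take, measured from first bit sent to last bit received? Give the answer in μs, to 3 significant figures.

103000 μs

Per-hop transmission t_tx = L/R = 512/8.2e+09 = 0.062439 μs.
Per-hop propagation t_prop = 5060000/197000000 = 25685.3 μs.
Pipeline fill: first packet needs 4·t_tx to clear all hops; remaining 2 packets each add one t_tx.
Total = (4+3-1)·t_tx + 4·t_prop = 6·0.062439 + 4·25685.3 = 103000 μs.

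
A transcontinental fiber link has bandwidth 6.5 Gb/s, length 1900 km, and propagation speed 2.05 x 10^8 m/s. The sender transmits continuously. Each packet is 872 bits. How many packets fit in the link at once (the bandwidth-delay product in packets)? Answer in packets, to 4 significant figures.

69090 packets

Propagation delay = 1900000 / 2.05e+08 = 0.00926829 s.
BDP = R × t_prop = 6500000000 × 0.00926829 = 60243900 bits.
In packets of 872 bits: 69090 packets.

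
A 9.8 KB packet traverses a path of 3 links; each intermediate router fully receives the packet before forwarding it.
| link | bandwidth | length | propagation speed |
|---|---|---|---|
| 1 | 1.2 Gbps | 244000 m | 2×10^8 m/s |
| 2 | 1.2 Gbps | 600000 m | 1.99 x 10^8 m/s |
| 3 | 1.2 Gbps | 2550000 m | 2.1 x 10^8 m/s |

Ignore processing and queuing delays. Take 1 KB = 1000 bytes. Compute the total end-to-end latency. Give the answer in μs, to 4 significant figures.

L = 78400 bits.
Transmission delay per hop = L/R = 78400/1200000000 = 65.3333 μs; 3 hops → 196 μs.
Propagation delays (d/s per hop): 1220, 3015.08, 12142.9 μs; sum = 16377.9 μs.
End-to-end = 16570 μs.

16570 μs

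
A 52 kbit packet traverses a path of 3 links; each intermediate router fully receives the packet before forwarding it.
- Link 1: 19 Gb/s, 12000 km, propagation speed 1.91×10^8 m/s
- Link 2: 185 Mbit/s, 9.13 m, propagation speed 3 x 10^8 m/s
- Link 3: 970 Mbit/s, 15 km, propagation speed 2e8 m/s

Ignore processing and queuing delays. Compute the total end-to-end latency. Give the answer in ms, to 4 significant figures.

63.24 ms

L = 52000 bits.
Transmission delays (L/R per hop): 0.00273684, 0.281081, 0.0536082 ms; sum = 0.337426 ms.
Propagation delays (d/s per hop): 62.8272, 3.04333e-05, 0.075 ms; sum = 62.9023 ms.
End-to-end = 63.24 ms.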